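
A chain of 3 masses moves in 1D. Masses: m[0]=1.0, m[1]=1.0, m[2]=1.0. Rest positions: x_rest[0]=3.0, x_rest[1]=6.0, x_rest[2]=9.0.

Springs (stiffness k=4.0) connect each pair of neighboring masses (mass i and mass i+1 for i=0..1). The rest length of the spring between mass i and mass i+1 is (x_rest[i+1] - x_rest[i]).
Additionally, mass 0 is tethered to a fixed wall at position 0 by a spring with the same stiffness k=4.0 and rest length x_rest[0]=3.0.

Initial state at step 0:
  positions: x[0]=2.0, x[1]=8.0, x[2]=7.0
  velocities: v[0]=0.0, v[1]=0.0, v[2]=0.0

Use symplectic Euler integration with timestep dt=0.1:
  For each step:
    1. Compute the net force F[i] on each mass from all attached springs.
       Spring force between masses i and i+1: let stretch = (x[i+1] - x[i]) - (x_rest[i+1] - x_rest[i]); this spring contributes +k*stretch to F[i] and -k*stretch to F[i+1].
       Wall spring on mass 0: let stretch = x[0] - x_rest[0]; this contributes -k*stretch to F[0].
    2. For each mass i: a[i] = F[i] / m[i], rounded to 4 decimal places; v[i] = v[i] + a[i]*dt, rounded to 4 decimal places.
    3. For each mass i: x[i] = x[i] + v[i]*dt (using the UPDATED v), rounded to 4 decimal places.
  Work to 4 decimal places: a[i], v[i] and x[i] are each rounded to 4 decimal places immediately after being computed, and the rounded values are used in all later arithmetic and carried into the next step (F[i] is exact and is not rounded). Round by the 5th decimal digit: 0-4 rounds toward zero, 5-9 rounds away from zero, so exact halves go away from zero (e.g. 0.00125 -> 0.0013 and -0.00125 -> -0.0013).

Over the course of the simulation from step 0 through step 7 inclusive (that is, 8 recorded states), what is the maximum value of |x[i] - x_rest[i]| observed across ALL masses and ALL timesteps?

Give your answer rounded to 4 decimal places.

Answer: 2.2553

Derivation:
Step 0: x=[2.0000 8.0000 7.0000] v=[0.0000 0.0000 0.0000]
Step 1: x=[2.1600 7.7200 7.1600] v=[1.6000 -2.8000 1.6000]
Step 2: x=[2.4560 7.1952 7.4624] v=[2.9600 -5.2480 3.0240]
Step 3: x=[2.8433 6.4915 7.8741] v=[3.8733 -7.0368 4.1171]
Step 4: x=[3.2628 5.6972 8.3505] v=[4.1953 -7.9430 4.7641]
Step 5: x=[3.6492 4.9117 8.8408] v=[3.8639 -7.8554 4.9028]
Step 6: x=[3.9401 4.2328 9.2939] v=[2.9092 -6.7888 4.5312]
Step 7: x=[4.0851 3.7447 9.6646] v=[1.4502 -4.8814 3.7068]
Max displacement = 2.2553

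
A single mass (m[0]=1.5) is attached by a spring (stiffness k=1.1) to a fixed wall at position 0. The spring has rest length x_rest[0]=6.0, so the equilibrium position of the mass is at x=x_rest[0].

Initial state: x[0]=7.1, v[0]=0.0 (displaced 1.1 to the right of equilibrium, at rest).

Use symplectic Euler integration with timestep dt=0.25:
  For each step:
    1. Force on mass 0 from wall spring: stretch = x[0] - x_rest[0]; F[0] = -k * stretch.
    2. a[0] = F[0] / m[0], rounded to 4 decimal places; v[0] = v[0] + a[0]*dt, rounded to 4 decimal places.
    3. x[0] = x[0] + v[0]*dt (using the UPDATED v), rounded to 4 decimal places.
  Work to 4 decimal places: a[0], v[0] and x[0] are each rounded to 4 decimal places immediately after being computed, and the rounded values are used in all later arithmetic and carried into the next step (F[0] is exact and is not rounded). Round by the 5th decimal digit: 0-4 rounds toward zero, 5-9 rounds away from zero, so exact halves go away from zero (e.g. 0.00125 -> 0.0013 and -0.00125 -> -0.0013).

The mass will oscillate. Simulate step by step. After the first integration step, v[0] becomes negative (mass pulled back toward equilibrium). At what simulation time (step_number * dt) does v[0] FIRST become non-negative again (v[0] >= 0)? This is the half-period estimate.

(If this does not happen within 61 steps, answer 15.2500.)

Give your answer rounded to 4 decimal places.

Answer: 3.7500

Derivation:
Step 0: x=[7.1000] v=[0.0000]
Step 1: x=[7.0496] v=[-0.2017]
Step 2: x=[6.9511] v=[-0.3941]
Step 3: x=[6.8090] v=[-0.5685]
Step 4: x=[6.6298] v=[-0.7168]
Step 5: x=[6.4217] v=[-0.8323]
Step 6: x=[6.1943] v=[-0.9096]
Step 7: x=[5.9580] v=[-0.9452]
Step 8: x=[5.7236] v=[-0.9375]
Step 9: x=[5.5019] v=[-0.8868]
Step 10: x=[5.3030] v=[-0.7955]
Step 11: x=[5.1361] v=[-0.6677]
Step 12: x=[5.0088] v=[-0.5093]
Step 13: x=[4.9269] v=[-0.3276]
Step 14: x=[4.8942] v=[-0.1309]
Step 15: x=[4.9122] v=[0.0718]
First v>=0 after going negative at step 15, time=3.7500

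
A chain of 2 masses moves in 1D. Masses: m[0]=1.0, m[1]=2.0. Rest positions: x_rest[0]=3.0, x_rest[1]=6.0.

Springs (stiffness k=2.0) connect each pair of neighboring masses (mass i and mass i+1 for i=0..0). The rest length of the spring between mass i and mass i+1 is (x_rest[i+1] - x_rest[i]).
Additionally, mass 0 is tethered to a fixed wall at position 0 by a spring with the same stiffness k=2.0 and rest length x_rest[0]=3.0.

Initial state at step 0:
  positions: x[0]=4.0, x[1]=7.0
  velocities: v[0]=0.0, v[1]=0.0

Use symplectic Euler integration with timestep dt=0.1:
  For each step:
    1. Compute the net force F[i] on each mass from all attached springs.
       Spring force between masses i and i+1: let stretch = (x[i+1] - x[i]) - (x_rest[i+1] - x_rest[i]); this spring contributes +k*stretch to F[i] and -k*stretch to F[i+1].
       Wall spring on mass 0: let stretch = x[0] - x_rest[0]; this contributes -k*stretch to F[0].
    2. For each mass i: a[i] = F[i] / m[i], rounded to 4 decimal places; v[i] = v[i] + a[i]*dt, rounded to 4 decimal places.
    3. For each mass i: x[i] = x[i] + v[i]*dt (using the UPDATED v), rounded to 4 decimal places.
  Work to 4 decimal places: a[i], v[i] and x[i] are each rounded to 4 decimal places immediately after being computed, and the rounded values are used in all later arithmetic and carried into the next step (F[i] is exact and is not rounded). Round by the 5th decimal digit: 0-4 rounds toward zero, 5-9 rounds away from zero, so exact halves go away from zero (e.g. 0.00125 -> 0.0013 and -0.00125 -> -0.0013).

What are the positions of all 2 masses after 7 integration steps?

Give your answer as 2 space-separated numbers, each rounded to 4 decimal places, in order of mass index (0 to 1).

Answer: 3.5335 6.9769

Derivation:
Step 0: x=[4.0000 7.0000] v=[0.0000 0.0000]
Step 1: x=[3.9800 7.0000] v=[-0.2000 0.0000]
Step 2: x=[3.9408 6.9998] v=[-0.3920 -0.0020]
Step 3: x=[3.8840 6.9990] v=[-0.5684 -0.0079]
Step 4: x=[3.8118 6.9971] v=[-0.7222 -0.0194]
Step 5: x=[3.7271 6.9933] v=[-0.8475 -0.0379]
Step 6: x=[3.6331 6.9869] v=[-0.9397 -0.0645]
Step 7: x=[3.5335 6.9769] v=[-0.9956 -0.0999]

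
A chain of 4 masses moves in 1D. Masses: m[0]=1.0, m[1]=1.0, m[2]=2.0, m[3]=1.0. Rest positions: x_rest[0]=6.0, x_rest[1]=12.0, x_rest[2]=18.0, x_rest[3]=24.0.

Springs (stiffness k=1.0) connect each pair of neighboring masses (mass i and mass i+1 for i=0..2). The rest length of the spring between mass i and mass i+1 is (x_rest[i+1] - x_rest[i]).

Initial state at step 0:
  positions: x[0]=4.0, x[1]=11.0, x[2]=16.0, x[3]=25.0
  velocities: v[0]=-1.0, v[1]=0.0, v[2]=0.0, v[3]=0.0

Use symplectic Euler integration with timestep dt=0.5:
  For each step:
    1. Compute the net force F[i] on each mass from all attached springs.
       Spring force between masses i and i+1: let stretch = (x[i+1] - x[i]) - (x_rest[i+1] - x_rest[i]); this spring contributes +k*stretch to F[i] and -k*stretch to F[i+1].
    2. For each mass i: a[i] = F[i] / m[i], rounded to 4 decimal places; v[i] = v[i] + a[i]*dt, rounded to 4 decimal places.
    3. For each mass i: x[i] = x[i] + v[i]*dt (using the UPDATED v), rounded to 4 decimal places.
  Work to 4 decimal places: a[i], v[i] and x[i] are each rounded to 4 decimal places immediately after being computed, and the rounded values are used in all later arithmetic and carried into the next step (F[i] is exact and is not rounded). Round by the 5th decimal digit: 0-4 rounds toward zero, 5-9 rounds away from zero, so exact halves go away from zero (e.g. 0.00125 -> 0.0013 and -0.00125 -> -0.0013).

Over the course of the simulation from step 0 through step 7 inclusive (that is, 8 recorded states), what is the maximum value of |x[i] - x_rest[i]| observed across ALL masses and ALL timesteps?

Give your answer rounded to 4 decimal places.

Answer: 2.8368

Derivation:
Step 0: x=[4.0000 11.0000 16.0000 25.0000] v=[-1.0000 0.0000 0.0000 0.0000]
Step 1: x=[3.7500 10.5000 16.5000 24.2500] v=[-0.5000 -1.0000 1.0000 -1.5000]
Step 2: x=[3.6875 9.8125 17.2188 23.0625] v=[-0.1250 -1.3750 1.4375 -2.3750]
Step 3: x=[3.6563 9.4453 17.7423 21.9141] v=[-0.0625 -0.7344 1.0469 -2.2969]
Step 4: x=[3.5723 9.7051 17.7501 21.2227] v=[-0.1680 0.5196 0.0156 -1.3828]
Step 5: x=[3.5215 10.4430 17.1864 21.1632] v=[-0.1016 1.4757 -1.1275 -0.1191]
Step 6: x=[3.7011 11.1364 16.2768 21.6095] v=[0.3592 1.3867 -1.8192 0.8925]
Step 7: x=[4.2396 11.2561 15.3913 22.2226] v=[1.0769 0.2393 -1.7711 1.2262]
Max displacement = 2.8368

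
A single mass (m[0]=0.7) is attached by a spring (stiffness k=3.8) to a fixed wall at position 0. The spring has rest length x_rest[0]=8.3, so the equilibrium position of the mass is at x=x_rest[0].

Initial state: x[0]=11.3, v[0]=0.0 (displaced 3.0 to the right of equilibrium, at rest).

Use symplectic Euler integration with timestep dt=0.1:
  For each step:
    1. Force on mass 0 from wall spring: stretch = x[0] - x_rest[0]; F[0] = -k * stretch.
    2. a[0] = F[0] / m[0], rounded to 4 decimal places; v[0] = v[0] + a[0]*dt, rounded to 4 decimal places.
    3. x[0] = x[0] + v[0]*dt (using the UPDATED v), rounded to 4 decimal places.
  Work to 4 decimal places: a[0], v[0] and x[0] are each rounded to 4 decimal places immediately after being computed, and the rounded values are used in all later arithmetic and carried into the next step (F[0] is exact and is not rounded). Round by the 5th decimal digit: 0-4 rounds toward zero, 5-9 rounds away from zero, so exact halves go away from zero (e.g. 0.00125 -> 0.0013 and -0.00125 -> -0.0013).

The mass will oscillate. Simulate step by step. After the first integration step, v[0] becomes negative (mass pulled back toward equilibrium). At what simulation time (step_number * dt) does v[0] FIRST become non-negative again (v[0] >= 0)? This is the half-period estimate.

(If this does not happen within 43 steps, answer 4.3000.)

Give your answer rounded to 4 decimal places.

Step 0: x=[11.3000] v=[0.0000]
Step 1: x=[11.1371] v=[-1.6286]
Step 2: x=[10.8202] v=[-3.1687]
Step 3: x=[10.3665] v=[-4.5368]
Step 4: x=[9.8006] v=[-5.6586]
Step 5: x=[9.1533] v=[-6.4732]
Step 6: x=[8.4597] v=[-6.9364]
Step 7: x=[7.7574] v=[-7.0231]
Step 8: x=[7.0845] v=[-6.7286]
Step 9: x=[6.4776] v=[-6.0688]
Step 10: x=[5.9697] v=[-5.0795]
Step 11: x=[5.5883] v=[-3.8145]
Step 12: x=[5.3541] v=[-2.3424]
Step 13: x=[5.2798] v=[-0.7432]
Step 14: x=[5.3694] v=[0.8963]
First v>=0 after going negative at step 14, time=1.4000

Answer: 1.4000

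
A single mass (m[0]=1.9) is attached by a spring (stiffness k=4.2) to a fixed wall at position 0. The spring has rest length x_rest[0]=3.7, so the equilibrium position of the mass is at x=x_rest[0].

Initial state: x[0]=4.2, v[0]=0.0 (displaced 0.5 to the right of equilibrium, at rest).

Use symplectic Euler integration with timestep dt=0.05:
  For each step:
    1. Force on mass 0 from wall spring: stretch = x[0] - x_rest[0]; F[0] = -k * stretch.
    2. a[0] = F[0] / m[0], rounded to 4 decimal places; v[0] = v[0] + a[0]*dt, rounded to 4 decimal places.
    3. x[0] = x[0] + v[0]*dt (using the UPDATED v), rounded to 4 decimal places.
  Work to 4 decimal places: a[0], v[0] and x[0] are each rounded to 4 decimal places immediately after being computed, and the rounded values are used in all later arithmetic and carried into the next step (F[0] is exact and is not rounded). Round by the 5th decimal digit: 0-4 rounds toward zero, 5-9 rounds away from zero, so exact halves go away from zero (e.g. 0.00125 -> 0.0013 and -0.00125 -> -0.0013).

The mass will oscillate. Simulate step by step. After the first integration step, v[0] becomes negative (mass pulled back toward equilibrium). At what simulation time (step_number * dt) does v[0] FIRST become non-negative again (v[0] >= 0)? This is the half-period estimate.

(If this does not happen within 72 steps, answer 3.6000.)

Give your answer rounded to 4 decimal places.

Step 0: x=[4.2000] v=[0.0000]
Step 1: x=[4.1972] v=[-0.0553]
Step 2: x=[4.1917] v=[-0.1103]
Step 3: x=[4.1835] v=[-0.1646]
Step 4: x=[4.1726] v=[-0.2180]
Step 5: x=[4.1591] v=[-0.2702]
Step 6: x=[4.1431] v=[-0.3209]
Step 7: x=[4.1246] v=[-0.3699]
Step 8: x=[4.1038] v=[-0.4168]
Step 9: x=[4.0807] v=[-0.4614]
Step 10: x=[4.0555] v=[-0.5035]
Step 11: x=[4.0284] v=[-0.5428]
Step 12: x=[3.9994] v=[-0.5791]
Step 13: x=[3.9688] v=[-0.6122]
Step 14: x=[3.9367] v=[-0.6419]
Step 15: x=[3.9033] v=[-0.6681]
Step 16: x=[3.8688] v=[-0.6906]
Step 17: x=[3.8333] v=[-0.7093]
Step 18: x=[3.7971] v=[-0.7240]
Step 19: x=[3.7604] v=[-0.7347]
Step 20: x=[3.7233] v=[-0.7414]
Step 21: x=[3.6861] v=[-0.7440]
Step 22: x=[3.6490] v=[-0.7425]
Step 23: x=[3.6122] v=[-0.7369]
Step 24: x=[3.5758] v=[-0.7272]
Step 25: x=[3.5401] v=[-0.7135]
Step 26: x=[3.5053] v=[-0.6958]
Step 27: x=[3.4716] v=[-0.6743]
Step 28: x=[3.4391] v=[-0.6491]
Step 29: x=[3.4081] v=[-0.6203]
Step 30: x=[3.3787] v=[-0.5880]
Step 31: x=[3.3511] v=[-0.5525]
Step 32: x=[3.3254] v=[-0.5139]
Step 33: x=[3.3018] v=[-0.4725]
Step 34: x=[3.2804] v=[-0.4285]
Step 35: x=[3.2613] v=[-0.3821]
Step 36: x=[3.2446] v=[-0.3336]
Step 37: x=[3.2304] v=[-0.2833]
Step 38: x=[3.2188] v=[-0.2314]
Step 39: x=[3.2099] v=[-0.1782]
Step 40: x=[3.2037] v=[-0.1240]
Step 41: x=[3.2002] v=[-0.0691]
Step 42: x=[3.1995] v=[-0.0139]
Step 43: x=[3.2016] v=[0.0414]
First v>=0 after going negative at step 43, time=2.1500

Answer: 2.1500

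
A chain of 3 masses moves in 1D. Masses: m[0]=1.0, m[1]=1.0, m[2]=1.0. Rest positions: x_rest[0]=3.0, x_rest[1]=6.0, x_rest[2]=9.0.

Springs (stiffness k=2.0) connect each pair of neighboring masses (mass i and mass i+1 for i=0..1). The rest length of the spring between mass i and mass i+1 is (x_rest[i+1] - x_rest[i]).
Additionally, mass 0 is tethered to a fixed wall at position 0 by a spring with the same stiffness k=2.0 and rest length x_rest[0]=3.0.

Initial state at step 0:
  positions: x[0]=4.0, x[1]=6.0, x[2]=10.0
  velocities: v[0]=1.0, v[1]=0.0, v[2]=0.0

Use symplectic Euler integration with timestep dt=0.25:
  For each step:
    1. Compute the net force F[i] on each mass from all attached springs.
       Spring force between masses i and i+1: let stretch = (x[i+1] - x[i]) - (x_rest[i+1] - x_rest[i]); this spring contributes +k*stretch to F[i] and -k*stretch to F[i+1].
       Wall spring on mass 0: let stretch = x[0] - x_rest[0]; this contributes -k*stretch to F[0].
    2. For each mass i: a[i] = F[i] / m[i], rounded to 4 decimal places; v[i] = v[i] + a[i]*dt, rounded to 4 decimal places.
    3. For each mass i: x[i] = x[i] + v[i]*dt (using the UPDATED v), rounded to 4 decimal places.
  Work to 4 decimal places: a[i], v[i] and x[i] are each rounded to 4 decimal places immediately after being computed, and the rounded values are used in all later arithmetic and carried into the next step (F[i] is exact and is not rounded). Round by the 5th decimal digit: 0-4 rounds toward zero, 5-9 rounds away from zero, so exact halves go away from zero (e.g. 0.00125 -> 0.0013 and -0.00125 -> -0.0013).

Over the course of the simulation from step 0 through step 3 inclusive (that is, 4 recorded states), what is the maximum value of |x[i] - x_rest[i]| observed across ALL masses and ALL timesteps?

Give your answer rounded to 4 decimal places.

Answer: 1.1075

Derivation:
Step 0: x=[4.0000 6.0000 10.0000] v=[1.0000 0.0000 0.0000]
Step 1: x=[4.0000 6.2500 9.8750] v=[0.0000 1.0000 -0.5000]
Step 2: x=[3.7813 6.6719 9.6719] v=[-0.8750 1.6875 -0.8125]
Step 3: x=[3.4512 7.1075 9.4688] v=[-1.3204 1.7422 -0.8125]
Max displacement = 1.1075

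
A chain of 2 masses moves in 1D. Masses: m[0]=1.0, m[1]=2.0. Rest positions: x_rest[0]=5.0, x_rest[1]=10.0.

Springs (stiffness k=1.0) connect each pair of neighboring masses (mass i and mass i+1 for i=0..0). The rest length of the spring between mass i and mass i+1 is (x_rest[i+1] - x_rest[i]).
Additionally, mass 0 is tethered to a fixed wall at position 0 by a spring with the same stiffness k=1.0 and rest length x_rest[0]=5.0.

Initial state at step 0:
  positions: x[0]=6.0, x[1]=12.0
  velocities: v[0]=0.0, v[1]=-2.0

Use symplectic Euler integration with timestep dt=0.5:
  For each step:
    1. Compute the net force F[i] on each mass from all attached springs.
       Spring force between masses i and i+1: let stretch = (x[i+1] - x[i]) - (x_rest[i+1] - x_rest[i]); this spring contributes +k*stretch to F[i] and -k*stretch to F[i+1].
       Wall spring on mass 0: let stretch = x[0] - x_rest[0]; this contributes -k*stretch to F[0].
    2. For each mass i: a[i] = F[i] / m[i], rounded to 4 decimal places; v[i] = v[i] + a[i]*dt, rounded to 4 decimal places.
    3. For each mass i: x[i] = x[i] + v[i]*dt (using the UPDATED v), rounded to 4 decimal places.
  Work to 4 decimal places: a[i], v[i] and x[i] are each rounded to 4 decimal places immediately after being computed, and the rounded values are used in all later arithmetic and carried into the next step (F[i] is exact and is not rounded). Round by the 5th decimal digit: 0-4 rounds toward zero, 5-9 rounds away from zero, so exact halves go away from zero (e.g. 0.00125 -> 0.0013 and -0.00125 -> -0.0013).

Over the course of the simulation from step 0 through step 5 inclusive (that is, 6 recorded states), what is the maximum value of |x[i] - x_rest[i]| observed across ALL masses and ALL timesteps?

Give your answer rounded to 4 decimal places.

Step 0: x=[6.0000 12.0000] v=[0.0000 -2.0000]
Step 1: x=[6.0000 10.8750] v=[0.0000 -2.2500]
Step 2: x=[5.7188 9.7656] v=[-0.5625 -2.2188]
Step 3: x=[5.0196 8.7754] v=[-1.3985 -1.9805]
Step 4: x=[4.0044 7.9407] v=[-2.0304 -1.6695]
Step 5: x=[2.9722 7.2389] v=[-2.0645 -1.4036]
Max displacement = 2.7611

Answer: 2.7611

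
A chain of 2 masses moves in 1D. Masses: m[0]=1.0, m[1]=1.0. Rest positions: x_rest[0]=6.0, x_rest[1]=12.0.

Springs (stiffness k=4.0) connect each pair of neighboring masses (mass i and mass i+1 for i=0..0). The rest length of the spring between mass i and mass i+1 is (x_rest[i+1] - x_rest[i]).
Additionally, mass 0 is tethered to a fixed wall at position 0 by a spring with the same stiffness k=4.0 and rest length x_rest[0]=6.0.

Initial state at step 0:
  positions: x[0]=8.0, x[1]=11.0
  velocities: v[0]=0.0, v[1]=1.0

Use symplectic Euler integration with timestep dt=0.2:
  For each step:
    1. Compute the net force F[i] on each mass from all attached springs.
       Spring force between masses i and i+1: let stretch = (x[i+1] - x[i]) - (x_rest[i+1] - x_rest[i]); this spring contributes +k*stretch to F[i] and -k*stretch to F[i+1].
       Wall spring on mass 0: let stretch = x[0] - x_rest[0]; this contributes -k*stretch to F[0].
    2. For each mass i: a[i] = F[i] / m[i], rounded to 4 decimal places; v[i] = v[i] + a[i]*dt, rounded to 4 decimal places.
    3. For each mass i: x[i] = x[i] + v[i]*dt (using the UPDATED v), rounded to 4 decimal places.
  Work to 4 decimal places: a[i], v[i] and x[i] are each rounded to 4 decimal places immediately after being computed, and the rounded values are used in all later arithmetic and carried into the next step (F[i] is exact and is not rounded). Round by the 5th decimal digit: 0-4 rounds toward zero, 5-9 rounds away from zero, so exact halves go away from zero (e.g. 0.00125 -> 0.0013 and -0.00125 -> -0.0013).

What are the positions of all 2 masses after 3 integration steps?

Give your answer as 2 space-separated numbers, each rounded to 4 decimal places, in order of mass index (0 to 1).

Answer: 4.8374 13.4243

Derivation:
Step 0: x=[8.0000 11.0000] v=[0.0000 1.0000]
Step 1: x=[7.2000 11.6800] v=[-4.0000 3.4000]
Step 2: x=[5.9648 12.6032] v=[-6.1760 4.6160]
Step 3: x=[4.8374 13.4243] v=[-5.6371 4.1053]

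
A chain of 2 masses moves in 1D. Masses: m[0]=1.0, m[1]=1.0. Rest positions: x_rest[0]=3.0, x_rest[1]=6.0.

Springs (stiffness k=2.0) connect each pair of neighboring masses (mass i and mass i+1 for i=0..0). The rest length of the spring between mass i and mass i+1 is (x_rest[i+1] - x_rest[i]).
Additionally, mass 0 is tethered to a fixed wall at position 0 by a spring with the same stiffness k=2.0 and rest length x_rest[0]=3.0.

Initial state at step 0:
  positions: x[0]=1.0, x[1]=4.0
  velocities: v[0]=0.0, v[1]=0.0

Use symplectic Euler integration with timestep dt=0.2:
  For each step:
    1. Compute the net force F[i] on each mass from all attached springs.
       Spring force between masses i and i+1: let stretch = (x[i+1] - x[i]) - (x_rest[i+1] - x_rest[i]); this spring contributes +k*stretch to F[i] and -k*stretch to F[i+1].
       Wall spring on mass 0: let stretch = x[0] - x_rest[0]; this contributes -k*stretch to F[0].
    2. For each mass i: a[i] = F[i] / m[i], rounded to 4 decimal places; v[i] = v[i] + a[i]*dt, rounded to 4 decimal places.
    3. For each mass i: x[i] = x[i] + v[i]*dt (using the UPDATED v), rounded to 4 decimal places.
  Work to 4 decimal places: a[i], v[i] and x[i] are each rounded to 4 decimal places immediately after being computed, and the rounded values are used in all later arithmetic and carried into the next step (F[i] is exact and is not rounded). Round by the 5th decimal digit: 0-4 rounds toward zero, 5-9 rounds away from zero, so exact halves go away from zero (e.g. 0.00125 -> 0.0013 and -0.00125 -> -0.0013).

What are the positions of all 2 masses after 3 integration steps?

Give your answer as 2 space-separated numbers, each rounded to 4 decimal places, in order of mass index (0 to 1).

Step 0: x=[1.0000 4.0000] v=[0.0000 0.0000]
Step 1: x=[1.1600 4.0000] v=[0.8000 0.0000]
Step 2: x=[1.4544 4.0128] v=[1.4720 0.0640]
Step 3: x=[1.8371 4.0609] v=[1.9136 0.2406]

Answer: 1.8371 4.0609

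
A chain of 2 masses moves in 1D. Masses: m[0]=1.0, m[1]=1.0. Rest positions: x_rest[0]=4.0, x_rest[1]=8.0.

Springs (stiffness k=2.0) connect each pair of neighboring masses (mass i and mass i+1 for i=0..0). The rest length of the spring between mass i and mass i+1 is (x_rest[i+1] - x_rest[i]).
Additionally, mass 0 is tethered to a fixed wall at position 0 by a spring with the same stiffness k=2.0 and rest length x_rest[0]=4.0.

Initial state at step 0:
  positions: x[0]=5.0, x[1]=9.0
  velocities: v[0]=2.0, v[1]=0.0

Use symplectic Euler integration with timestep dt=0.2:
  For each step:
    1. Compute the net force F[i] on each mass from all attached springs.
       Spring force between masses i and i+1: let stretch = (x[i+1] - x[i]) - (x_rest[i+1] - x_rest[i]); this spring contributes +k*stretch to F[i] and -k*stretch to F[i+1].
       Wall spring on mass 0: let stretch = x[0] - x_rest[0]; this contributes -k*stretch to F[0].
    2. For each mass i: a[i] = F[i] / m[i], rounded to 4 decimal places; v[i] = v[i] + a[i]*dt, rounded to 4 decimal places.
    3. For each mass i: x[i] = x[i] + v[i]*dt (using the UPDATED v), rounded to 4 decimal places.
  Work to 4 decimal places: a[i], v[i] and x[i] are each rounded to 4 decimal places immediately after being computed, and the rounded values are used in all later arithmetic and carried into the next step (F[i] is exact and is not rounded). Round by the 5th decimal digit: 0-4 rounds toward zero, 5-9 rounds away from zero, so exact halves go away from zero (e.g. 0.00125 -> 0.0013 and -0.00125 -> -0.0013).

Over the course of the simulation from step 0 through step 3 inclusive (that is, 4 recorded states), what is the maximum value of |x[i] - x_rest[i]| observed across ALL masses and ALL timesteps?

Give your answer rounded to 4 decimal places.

Answer: 1.5382

Derivation:
Step 0: x=[5.0000 9.0000] v=[2.0000 0.0000]
Step 1: x=[5.3200 9.0000] v=[1.6000 0.0000]
Step 2: x=[5.5088 9.0256] v=[0.9440 0.1280]
Step 3: x=[5.5382 9.0899] v=[0.1472 0.3213]
Max displacement = 1.5382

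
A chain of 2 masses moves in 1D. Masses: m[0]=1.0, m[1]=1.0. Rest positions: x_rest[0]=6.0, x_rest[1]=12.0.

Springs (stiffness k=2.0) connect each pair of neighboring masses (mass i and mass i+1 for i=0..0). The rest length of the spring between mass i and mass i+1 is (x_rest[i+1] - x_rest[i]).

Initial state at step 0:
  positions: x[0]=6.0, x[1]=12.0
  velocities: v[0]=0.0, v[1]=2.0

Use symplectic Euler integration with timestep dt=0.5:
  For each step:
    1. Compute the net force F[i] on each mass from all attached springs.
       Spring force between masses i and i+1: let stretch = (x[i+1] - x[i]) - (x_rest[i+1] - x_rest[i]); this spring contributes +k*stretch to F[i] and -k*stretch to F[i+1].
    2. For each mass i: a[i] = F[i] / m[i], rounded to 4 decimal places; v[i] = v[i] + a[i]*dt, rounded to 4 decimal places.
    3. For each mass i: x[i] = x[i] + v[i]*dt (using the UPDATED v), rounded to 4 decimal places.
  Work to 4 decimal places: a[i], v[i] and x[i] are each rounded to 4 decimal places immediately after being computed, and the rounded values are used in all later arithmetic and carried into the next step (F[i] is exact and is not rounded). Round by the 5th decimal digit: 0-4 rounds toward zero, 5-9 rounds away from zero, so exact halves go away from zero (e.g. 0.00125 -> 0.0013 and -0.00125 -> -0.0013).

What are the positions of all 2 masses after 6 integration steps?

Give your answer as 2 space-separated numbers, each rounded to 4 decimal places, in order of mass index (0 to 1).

Step 0: x=[6.0000 12.0000] v=[0.0000 2.0000]
Step 1: x=[6.0000 13.0000] v=[0.0000 2.0000]
Step 2: x=[6.5000 13.5000] v=[1.0000 1.0000]
Step 3: x=[7.5000 13.5000] v=[2.0000 0.0000]
Step 4: x=[8.5000 13.5000] v=[2.0000 0.0000]
Step 5: x=[9.0000 14.0000] v=[1.0000 1.0000]
Step 6: x=[9.0000 15.0000] v=[0.0000 2.0000]

Answer: 9.0000 15.0000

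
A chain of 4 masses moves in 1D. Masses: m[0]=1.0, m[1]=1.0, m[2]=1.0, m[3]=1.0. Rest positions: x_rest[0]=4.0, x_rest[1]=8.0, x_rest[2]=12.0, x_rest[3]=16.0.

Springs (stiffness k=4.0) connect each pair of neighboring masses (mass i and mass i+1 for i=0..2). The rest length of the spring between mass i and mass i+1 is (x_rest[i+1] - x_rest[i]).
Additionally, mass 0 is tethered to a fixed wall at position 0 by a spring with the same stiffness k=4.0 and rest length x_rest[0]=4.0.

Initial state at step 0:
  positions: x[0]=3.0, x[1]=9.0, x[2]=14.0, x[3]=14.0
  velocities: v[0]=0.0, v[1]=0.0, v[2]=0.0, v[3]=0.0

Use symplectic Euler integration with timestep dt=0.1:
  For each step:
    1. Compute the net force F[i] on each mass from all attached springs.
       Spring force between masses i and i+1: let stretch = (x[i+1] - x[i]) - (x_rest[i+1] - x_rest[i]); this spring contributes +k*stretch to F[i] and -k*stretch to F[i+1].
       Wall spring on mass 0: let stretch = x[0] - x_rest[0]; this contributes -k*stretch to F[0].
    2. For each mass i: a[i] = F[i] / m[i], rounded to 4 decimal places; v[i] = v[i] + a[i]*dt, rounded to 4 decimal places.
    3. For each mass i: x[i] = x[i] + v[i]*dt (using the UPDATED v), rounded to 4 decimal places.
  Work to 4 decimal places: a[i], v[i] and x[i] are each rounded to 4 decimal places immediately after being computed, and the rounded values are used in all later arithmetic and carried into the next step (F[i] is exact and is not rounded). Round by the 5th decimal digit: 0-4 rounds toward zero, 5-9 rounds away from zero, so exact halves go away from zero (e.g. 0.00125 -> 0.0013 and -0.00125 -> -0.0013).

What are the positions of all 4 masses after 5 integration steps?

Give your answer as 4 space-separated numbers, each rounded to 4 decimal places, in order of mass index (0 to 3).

Step 0: x=[3.0000 9.0000 14.0000 14.0000] v=[0.0000 0.0000 0.0000 0.0000]
Step 1: x=[3.1200 8.9600 13.8000 14.1600] v=[1.2000 -0.4000 -2.0000 1.6000]
Step 2: x=[3.3488 8.8800 13.4208 14.4656] v=[2.2880 -0.8000 -3.7920 3.0560]
Step 3: x=[3.6649 8.7604 12.9018 14.8894] v=[3.1610 -1.1962 -5.1904 4.2381]
Step 4: x=[4.0382 8.6026 12.2966 15.3937] v=[3.7332 -1.5778 -6.0519 5.0431]
Step 5: x=[4.4326 8.4100 11.6675 15.9341] v=[3.9437 -1.9260 -6.2907 5.4043]

Answer: 4.4326 8.4100 11.6675 15.9341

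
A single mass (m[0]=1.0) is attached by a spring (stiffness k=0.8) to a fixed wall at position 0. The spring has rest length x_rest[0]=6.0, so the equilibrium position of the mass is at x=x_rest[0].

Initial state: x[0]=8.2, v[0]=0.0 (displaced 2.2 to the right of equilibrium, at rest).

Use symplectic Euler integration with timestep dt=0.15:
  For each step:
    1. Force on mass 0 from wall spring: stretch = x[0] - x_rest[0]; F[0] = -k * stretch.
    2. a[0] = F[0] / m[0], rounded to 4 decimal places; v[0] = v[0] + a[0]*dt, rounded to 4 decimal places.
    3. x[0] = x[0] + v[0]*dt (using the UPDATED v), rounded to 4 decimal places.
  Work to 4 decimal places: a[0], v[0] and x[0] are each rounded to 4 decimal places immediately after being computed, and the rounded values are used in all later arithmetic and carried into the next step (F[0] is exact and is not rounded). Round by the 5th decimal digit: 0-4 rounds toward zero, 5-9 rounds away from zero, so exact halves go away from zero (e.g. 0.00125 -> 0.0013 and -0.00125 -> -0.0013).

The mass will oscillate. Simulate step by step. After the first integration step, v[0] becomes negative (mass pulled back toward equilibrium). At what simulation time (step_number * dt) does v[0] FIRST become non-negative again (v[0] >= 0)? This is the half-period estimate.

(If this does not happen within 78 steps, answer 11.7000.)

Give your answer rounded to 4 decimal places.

Answer: 3.6000

Derivation:
Step 0: x=[8.2000] v=[0.0000]
Step 1: x=[8.1604] v=[-0.2640]
Step 2: x=[8.0819] v=[-0.5232]
Step 3: x=[7.9660] v=[-0.7730]
Step 4: x=[7.8147] v=[-1.0089]
Step 5: x=[7.6307] v=[-1.2267]
Step 6: x=[7.4173] v=[-1.4224]
Step 7: x=[7.1784] v=[-1.5925]
Step 8: x=[6.9183] v=[-1.7339]
Step 9: x=[6.6417] v=[-1.8441]
Step 10: x=[6.3535] v=[-1.9211]
Step 11: x=[6.0590] v=[-1.9635]
Step 12: x=[5.7634] v=[-1.9706]
Step 13: x=[5.4721] v=[-1.9422]
Step 14: x=[5.1903] v=[-1.8789]
Step 15: x=[4.9230] v=[-1.7817]
Step 16: x=[4.6751] v=[-1.6525]
Step 17: x=[4.4511] v=[-1.4935]
Step 18: x=[4.2550] v=[-1.3076]
Step 19: x=[4.0903] v=[-1.0982]
Step 20: x=[3.9600] v=[-0.8690]
Step 21: x=[3.8664] v=[-0.6242]
Step 22: x=[3.8112] v=[-0.3682]
Step 23: x=[3.7954] v=[-0.1056]
Step 24: x=[3.8193] v=[0.1590]
First v>=0 after going negative at step 24, time=3.6000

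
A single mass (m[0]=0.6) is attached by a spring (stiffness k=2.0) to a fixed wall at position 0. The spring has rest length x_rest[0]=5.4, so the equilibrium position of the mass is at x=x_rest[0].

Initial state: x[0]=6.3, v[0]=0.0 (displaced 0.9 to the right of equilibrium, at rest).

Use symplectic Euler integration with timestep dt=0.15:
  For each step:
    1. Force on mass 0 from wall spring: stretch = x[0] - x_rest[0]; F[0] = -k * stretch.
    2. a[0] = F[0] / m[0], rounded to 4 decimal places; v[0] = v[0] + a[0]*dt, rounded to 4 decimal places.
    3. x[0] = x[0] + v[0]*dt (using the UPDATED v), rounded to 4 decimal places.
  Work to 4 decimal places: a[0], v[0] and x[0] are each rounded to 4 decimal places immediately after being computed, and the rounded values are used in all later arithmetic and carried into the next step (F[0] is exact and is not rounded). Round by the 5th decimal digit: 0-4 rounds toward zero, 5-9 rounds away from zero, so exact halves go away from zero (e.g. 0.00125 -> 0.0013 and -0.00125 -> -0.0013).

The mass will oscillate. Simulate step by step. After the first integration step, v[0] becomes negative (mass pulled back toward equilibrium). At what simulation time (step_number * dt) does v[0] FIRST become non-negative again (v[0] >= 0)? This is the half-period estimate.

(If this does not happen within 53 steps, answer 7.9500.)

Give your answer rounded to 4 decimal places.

Answer: 1.8000

Derivation:
Step 0: x=[6.3000] v=[0.0000]
Step 1: x=[6.2325] v=[-0.4500]
Step 2: x=[6.1026] v=[-0.8663]
Step 3: x=[5.9200] v=[-1.2176]
Step 4: x=[5.6984] v=[-1.4776]
Step 5: x=[5.4544] v=[-1.6268]
Step 6: x=[5.2063] v=[-1.6540]
Step 7: x=[4.9727] v=[-1.5571]
Step 8: x=[4.7712] v=[-1.3435]
Step 9: x=[4.6168] v=[-1.0291]
Step 10: x=[4.5212] v=[-0.6375]
Step 11: x=[4.4915] v=[-0.1981]
Step 12: x=[4.5299] v=[0.2561]
First v>=0 after going negative at step 12, time=1.8000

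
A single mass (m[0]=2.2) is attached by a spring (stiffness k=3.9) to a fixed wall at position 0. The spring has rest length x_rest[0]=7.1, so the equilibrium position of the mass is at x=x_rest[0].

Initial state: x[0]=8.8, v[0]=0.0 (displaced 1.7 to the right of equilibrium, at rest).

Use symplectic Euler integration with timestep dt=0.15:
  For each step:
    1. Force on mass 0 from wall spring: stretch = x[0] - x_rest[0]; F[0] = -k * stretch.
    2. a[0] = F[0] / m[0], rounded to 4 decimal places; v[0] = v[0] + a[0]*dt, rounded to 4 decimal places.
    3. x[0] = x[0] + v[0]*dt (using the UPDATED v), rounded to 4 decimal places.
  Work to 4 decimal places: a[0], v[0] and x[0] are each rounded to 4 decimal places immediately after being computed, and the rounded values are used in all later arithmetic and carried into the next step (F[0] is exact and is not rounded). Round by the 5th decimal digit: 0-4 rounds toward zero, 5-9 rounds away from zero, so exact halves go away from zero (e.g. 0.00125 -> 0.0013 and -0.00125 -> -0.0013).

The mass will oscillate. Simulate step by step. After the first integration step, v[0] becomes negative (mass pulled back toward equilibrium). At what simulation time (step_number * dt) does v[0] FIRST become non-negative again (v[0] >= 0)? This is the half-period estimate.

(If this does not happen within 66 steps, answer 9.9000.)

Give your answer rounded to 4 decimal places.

Step 0: x=[8.8000] v=[0.0000]
Step 1: x=[8.7322] v=[-0.4520]
Step 2: x=[8.5993] v=[-0.8860]
Step 3: x=[8.4066] v=[-1.2847]
Step 4: x=[8.1618] v=[-1.6321]
Step 5: x=[7.8746] v=[-1.9144]
Step 6: x=[7.5565] v=[-2.1204]
Step 7: x=[7.2202] v=[-2.2418]
Step 8: x=[6.8791] v=[-2.2738]
Step 9: x=[6.5468] v=[-2.2151]
Step 10: x=[6.2366] v=[-2.0680]
Step 11: x=[5.9608] v=[-1.8384]
Step 12: x=[5.7305] v=[-1.5355]
Step 13: x=[5.5548] v=[-1.1713]
Step 14: x=[5.4407] v=[-0.7604]
Step 15: x=[5.3928] v=[-0.3192]
Step 16: x=[5.4130] v=[0.1348]
First v>=0 after going negative at step 16, time=2.4000

Answer: 2.4000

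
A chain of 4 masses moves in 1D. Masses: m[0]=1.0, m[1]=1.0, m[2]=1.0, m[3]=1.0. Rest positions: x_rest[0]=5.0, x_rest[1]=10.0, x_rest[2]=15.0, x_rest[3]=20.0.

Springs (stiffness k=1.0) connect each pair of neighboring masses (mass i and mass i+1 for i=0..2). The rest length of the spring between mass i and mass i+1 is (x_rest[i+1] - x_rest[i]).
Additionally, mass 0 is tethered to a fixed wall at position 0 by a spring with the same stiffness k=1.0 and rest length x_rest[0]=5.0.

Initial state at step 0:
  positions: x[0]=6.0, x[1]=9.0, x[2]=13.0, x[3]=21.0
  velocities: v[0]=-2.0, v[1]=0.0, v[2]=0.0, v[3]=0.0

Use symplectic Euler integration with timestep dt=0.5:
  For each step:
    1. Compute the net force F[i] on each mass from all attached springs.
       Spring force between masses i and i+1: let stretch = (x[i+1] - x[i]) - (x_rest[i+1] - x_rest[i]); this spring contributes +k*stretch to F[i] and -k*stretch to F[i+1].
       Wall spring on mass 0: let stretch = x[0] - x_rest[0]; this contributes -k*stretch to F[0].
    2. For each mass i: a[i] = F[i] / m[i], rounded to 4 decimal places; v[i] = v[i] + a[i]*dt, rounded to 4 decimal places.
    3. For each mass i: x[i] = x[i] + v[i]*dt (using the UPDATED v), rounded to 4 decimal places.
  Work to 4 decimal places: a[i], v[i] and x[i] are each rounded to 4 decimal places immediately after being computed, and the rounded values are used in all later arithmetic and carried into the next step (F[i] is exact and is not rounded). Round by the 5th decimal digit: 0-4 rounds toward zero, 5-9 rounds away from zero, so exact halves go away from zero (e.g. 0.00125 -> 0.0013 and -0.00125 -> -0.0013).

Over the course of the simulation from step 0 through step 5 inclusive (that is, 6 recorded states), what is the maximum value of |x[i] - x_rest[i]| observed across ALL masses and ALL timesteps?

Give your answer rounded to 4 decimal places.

Step 0: x=[6.0000 9.0000 13.0000 21.0000] v=[-2.0000 0.0000 0.0000 0.0000]
Step 1: x=[4.2500 9.2500 14.0000 20.2500] v=[-3.5000 0.5000 2.0000 -1.5000]
Step 2: x=[2.6875 9.4375 15.3750 19.1875] v=[-3.1250 0.3750 2.7500 -2.1250]
Step 3: x=[2.1406 9.4219 16.2188 18.4219] v=[-1.0938 -0.0313 1.6875 -1.5313]
Step 4: x=[2.8789 9.2852 15.9141 18.3555] v=[1.4766 -0.2735 -0.6094 -0.1329]
Step 5: x=[4.4991 9.2041 14.5625 18.9287] v=[3.2403 -0.1622 -2.7032 1.1464]
Max displacement = 2.8594

Answer: 2.8594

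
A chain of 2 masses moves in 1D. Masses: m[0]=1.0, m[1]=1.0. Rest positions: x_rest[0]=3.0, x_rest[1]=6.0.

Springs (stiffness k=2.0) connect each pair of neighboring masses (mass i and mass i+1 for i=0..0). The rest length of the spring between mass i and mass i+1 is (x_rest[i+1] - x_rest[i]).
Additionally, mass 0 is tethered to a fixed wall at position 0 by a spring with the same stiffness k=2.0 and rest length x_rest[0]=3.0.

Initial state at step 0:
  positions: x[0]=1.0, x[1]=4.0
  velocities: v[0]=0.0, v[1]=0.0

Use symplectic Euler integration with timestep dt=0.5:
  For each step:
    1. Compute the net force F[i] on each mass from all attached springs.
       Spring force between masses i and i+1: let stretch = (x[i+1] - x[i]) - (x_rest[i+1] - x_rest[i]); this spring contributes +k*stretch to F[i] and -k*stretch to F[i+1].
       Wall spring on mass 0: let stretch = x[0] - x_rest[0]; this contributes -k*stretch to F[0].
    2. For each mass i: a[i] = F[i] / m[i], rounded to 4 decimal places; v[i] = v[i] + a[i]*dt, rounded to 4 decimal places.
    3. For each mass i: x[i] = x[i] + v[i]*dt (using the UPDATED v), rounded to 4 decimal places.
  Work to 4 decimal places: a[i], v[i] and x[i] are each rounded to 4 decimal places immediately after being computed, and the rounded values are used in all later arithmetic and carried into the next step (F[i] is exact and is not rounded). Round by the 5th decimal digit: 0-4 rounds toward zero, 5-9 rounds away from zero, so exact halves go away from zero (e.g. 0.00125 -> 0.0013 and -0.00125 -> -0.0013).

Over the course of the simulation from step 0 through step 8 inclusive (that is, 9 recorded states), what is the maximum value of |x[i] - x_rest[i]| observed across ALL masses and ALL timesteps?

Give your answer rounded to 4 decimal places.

Step 0: x=[1.0000 4.0000] v=[0.0000 0.0000]
Step 1: x=[2.0000 4.0000] v=[2.0000 0.0000]
Step 2: x=[3.0000 4.5000] v=[2.0000 1.0000]
Step 3: x=[3.2500 5.7500] v=[0.5000 2.5000]
Step 4: x=[3.1250 7.2500] v=[-0.2500 3.0000]
Step 5: x=[3.5000 8.1875] v=[0.7500 1.8750]
Step 6: x=[4.4688 8.2813] v=[1.9375 0.1875]
Step 7: x=[5.1094 7.9688] v=[1.2812 -0.6250]
Step 8: x=[4.6250 7.7266] v=[-0.9688 -0.4844]
Max displacement = 2.2813

Answer: 2.2813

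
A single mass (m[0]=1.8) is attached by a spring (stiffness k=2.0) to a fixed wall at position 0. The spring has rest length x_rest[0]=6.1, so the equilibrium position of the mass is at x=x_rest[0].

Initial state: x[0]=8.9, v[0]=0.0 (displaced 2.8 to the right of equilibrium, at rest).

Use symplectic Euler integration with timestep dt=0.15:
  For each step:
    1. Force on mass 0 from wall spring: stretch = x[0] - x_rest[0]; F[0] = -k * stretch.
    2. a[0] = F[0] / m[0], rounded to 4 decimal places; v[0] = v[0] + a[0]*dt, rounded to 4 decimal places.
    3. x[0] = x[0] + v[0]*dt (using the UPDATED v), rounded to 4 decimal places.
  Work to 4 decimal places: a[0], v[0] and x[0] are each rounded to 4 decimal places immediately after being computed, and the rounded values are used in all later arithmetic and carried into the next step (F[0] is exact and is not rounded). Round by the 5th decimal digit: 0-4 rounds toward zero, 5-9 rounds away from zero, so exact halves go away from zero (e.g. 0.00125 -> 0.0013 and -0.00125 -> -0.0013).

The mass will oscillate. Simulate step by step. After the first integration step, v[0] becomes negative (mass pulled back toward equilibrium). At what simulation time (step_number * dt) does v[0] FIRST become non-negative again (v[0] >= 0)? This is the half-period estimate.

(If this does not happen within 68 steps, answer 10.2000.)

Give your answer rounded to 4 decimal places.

Step 0: x=[8.9000] v=[0.0000]
Step 1: x=[8.8300] v=[-0.4667]
Step 2: x=[8.6917] v=[-0.9217]
Step 3: x=[8.4886] v=[-1.3537]
Step 4: x=[8.2258] v=[-1.7518]
Step 5: x=[7.9099] v=[-2.1061]
Step 6: x=[7.5487] v=[-2.4078]
Step 7: x=[7.1513] v=[-2.6493]
Step 8: x=[6.7276] v=[-2.8245]
Step 9: x=[6.2882] v=[-2.9291]
Step 10: x=[5.8441] v=[-2.9605]
Step 11: x=[5.4064] v=[-2.9179]
Step 12: x=[4.9861] v=[-2.8023]
Step 13: x=[4.5936] v=[-2.6166]
Step 14: x=[4.2388] v=[-2.3655]
Step 15: x=[3.9305] v=[-2.0553]
Step 16: x=[3.6764] v=[-1.6937]
Step 17: x=[3.4829] v=[-1.2898]
Step 18: x=[3.3549] v=[-0.8536]
Step 19: x=[3.2955] v=[-0.3961]
Step 20: x=[3.3062] v=[0.0713]
First v>=0 after going negative at step 20, time=3.0000

Answer: 3.0000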